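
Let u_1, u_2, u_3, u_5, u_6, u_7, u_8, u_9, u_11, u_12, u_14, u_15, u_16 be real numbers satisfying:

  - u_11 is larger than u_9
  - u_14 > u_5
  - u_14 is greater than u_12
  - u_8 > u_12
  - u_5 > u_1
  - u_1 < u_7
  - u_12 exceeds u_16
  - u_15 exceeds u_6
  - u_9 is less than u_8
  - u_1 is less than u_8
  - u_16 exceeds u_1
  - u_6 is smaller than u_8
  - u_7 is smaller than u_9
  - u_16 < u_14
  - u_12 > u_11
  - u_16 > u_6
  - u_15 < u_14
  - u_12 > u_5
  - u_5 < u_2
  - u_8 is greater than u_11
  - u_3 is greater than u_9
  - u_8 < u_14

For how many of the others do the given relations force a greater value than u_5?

The elements the relations force above u_5 are u_2, u_12, u_8, u_14 — no chain reaches any other.
That is 4.

4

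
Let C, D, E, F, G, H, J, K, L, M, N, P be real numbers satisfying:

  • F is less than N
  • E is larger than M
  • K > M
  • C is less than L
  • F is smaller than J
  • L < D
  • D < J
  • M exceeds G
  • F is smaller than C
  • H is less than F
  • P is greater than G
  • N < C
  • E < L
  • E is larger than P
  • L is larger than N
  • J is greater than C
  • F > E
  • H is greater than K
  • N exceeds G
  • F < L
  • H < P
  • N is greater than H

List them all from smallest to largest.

Each adjacent pair is fixed by a given relation: G < M; M < K; K < H; H < P; P < E; E < F; F < N; N < C; C < L; L < D; D < J. Chaining them end to end gives the full order.

G < M < K < H < P < E < F < N < C < L < D < J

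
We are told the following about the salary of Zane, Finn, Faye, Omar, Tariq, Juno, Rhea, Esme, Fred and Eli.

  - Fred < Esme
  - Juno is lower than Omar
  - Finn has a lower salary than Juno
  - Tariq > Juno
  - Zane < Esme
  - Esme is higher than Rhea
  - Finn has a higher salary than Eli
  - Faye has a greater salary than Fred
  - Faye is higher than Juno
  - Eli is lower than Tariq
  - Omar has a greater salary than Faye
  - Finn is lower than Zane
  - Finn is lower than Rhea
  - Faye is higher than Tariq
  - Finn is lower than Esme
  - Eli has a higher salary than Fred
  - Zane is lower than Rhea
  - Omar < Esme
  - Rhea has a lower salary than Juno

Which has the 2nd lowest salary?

Eli

Piecing the relations together gives one ordering: Fred < Eli < Finn < Zane < Rhea < Juno < Tariq < Faye < Omar < Esme.
The 2nd smallest is Eli.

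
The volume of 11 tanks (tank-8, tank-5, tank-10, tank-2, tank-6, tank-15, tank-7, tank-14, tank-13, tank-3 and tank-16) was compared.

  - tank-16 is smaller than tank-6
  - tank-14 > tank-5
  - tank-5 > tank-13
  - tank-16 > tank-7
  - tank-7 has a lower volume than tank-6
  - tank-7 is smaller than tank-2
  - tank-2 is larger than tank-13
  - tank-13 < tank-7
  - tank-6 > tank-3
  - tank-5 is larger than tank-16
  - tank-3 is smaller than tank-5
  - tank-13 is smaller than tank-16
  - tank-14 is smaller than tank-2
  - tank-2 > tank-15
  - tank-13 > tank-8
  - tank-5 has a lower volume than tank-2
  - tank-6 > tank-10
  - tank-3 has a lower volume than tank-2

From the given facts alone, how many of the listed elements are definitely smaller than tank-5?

Directly below tank-5: tank-3, tank-13, tank-16.
One step further: tank-8, tank-7 (5 so far).
No other element is forced below tank-5 by the given relations, so the count is 5.

5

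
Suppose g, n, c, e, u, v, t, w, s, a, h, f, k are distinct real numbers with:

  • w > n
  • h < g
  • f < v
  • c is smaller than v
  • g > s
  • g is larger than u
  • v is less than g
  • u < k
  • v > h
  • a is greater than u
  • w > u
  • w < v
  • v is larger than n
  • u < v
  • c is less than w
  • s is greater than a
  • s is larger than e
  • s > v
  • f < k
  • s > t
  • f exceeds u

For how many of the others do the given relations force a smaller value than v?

The elements the relations force below v are u, c, n, w, f, h — no chain reaches any other.
That is 6.

6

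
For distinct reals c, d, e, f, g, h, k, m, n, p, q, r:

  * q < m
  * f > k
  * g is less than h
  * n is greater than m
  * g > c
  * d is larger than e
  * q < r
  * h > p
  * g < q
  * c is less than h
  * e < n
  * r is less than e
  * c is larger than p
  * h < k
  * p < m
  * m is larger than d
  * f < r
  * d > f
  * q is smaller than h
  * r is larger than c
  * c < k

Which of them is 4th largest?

e

Chaining the given pairs: p < c < g < q < h < k < f < r < e < d < m < n.
Counting 4 from the largest end gives e.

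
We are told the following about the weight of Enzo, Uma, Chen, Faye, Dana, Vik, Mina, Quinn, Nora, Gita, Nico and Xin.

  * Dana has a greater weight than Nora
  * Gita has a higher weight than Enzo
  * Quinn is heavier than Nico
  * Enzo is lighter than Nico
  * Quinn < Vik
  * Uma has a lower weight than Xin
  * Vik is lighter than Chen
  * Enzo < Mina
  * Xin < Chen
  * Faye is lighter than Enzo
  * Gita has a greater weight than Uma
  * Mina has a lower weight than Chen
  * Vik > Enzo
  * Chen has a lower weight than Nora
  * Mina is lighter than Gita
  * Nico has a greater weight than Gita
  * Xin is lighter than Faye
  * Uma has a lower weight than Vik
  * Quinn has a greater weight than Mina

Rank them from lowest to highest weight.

Uma < Xin < Faye < Enzo < Mina < Gita < Nico < Quinn < Vik < Chen < Nora < Dana

Each adjacent pair is fixed by a given relation: Uma < Xin; Xin < Faye; Faye < Enzo; Enzo < Mina; Mina < Gita; Gita < Nico; Nico < Quinn; Quinn < Vik; Vik < Chen; Chen < Nora; Nora < Dana. Chaining them end to end gives the full order.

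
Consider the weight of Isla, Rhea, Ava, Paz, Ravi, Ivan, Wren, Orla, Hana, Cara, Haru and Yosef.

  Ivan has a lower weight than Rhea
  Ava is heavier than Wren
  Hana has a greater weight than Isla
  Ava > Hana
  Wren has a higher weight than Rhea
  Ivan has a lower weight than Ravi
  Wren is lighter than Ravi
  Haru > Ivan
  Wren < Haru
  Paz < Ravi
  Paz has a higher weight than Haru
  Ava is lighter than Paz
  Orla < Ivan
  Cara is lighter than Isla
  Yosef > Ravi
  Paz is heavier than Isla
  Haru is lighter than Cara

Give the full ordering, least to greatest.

The consecutive links are each given: Orla < Ivan; Ivan < Rhea; Rhea < Wren; Wren < Haru; Haru < Cara; Cara < Isla; Isla < Hana; Hana < Ava; Ava < Paz; Paz < Ravi; Ravi < Yosef.

Orla < Ivan < Rhea < Wren < Haru < Cara < Isla < Hana < Ava < Paz < Ravi < Yosef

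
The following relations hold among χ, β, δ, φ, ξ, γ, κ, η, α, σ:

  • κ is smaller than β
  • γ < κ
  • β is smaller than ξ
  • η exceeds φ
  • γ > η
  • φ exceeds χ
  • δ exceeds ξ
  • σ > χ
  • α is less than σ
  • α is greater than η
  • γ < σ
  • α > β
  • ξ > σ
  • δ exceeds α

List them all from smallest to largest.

χ < φ < η < γ < κ < β < α < σ < ξ < δ

Nothing is placed below χ, so it is least; from there χ < φ; φ < η; η < γ; γ < κ; κ < β; β < α; α < σ; σ < ξ; ξ < δ, each given directly.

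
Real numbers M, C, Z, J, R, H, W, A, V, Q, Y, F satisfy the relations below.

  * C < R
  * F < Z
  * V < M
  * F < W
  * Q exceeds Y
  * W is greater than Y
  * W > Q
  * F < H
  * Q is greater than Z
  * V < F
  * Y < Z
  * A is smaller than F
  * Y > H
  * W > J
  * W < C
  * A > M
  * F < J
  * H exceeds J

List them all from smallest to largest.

V < M < A < F < J < H < Y < Z < Q < W < C < R

The consecutive links are each given: V < M; M < A; A < F; F < J; J < H; H < Y; Y < Z; Z < Q; Q < W; W < C; C < R.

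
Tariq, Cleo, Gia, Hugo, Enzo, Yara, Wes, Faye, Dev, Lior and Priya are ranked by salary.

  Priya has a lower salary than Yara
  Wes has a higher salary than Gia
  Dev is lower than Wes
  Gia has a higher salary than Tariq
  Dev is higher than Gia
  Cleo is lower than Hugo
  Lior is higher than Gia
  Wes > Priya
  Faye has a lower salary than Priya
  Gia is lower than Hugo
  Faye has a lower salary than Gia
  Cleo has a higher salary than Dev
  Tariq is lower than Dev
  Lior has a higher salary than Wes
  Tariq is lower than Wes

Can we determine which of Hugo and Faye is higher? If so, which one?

Hugo

Link the given pairs in sequence: Faye < Gia; Gia < Dev; Dev < Cleo; Cleo < Hugo.
Together: Faye < Gia < Dev < Cleo < Hugo.
So Hugo is higher.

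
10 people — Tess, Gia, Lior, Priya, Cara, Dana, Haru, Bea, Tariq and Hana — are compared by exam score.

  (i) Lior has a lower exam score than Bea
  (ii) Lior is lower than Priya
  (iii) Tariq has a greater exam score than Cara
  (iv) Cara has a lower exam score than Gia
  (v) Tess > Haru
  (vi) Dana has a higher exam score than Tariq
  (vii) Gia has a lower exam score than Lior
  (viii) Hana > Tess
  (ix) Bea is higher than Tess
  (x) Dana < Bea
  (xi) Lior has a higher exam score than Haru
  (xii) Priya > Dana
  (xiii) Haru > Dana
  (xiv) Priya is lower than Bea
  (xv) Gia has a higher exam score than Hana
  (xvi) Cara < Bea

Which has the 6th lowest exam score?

Chaining the given pairs: Cara < Tariq < Dana < Haru < Tess < Hana < Gia < Lior < Priya < Bea.
Counting 6 from the smallest end gives Hana.

Hana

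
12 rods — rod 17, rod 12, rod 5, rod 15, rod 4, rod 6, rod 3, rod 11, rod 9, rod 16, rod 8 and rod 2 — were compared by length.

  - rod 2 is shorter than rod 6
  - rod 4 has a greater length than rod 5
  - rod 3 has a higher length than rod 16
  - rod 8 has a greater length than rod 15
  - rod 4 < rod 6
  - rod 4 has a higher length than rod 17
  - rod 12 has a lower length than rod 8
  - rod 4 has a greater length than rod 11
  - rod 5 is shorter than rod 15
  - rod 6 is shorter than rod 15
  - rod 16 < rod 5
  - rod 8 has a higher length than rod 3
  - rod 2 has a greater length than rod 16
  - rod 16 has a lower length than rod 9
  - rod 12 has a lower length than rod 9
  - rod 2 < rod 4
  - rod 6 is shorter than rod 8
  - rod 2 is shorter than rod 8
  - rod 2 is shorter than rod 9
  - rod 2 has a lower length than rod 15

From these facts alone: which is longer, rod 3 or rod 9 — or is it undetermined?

undetermined

Following every chain through rod 3: above rod 3 we get rod 8; below rod 3 we get rod 16.
rod 9 is not reached, and no chain runs the other way from rod 9 to rod 3.
So the given relations leave the order of rod 3 and rod 9 undetermined.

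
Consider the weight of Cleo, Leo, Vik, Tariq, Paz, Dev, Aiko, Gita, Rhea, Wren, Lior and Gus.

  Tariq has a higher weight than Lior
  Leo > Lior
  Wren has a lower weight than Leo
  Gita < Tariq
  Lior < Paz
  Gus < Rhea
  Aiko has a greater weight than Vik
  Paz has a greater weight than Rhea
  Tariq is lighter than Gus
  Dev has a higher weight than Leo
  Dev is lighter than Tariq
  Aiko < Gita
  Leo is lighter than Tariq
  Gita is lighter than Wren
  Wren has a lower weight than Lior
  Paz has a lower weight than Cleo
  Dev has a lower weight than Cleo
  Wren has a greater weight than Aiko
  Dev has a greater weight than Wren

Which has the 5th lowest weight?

The consecutive relations fix a unique order: Vik < Aiko < Gita < Wren < Lior < Leo < Dev < Tariq < Gus < Rhea < Paz < Cleo.
Counting 5 from the smallest end gives Lior.

Lior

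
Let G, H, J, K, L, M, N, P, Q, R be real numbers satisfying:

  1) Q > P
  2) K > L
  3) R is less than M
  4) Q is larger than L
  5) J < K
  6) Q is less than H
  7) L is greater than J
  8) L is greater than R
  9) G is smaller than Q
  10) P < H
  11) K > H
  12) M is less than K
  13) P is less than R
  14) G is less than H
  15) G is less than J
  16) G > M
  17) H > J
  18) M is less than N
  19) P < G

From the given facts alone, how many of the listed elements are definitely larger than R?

8

Directly above R: M, L.
One step further: N, G, Q, K (6 so far).
One step further: J, H (8 so far).
Nothing else is reachable above R; 8 in all.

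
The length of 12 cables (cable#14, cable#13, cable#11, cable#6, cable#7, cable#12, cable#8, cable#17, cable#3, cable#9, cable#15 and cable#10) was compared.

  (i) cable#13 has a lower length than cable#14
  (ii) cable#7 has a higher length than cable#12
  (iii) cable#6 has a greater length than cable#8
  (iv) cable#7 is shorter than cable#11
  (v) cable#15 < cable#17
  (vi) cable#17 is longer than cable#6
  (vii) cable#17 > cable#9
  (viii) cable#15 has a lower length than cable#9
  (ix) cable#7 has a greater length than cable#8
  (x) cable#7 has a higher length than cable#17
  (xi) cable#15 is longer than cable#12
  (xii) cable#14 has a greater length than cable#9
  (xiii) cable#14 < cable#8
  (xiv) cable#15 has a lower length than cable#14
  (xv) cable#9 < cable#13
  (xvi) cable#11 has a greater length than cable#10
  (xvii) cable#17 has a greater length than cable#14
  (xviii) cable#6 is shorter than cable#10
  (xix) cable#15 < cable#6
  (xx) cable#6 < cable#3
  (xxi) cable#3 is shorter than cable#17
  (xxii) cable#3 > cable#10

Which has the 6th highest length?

The consecutive relations fix a unique order: cable#12 < cable#15 < cable#9 < cable#13 < cable#14 < cable#8 < cable#6 < cable#10 < cable#3 < cable#17 < cable#7 < cable#11.
Counting 6 from the largest end gives cable#6.

cable#6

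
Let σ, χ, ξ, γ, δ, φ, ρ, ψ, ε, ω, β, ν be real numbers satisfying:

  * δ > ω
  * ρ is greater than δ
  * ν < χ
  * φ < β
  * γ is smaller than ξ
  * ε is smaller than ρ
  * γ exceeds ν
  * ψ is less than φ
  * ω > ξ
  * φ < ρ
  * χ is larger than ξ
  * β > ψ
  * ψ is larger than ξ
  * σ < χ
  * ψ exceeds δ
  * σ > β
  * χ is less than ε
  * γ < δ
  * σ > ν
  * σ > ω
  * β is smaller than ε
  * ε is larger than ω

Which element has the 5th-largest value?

The consecutive relations fix a unique order: ν < γ < ξ < ω < δ < ψ < φ < β < σ < χ < ε < ρ.
The 5th largest is β.

β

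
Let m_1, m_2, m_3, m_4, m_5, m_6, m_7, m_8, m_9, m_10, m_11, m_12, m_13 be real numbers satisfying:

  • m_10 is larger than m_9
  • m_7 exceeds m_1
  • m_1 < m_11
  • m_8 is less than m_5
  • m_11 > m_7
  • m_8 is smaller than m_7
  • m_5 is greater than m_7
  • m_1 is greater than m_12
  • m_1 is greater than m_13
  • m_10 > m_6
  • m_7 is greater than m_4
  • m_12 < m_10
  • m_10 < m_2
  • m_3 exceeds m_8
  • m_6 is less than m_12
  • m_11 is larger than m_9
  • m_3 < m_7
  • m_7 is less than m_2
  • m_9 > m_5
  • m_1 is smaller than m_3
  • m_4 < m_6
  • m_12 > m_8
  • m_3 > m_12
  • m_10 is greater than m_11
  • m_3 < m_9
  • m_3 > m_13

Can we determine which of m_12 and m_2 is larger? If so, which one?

The relevant relations are m_12 < m_1; m_1 < m_3; m_3 < m_7; m_7 < m_5; m_5 < m_9; m_9 < m_11; m_11 < m_10; m_10 < m_2.
Together: m_12 < m_1 < m_3 < m_7 < m_5 < m_9 < m_11 < m_10 < m_2.
So m_2 is larger.

m_2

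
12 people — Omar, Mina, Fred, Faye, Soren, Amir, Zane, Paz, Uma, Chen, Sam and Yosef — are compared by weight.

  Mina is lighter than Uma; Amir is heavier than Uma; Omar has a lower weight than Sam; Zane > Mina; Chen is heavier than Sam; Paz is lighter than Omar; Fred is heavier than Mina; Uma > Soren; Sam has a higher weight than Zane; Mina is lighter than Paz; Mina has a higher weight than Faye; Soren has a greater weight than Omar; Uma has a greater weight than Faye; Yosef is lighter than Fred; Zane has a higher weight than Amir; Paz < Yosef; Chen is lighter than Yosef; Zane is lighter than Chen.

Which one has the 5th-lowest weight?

Soren

Piecing the relations together gives one ordering: Faye < Mina < Paz < Omar < Soren < Uma < Amir < Zane < Sam < Chen < Yosef < Fred.
Counting 5 from the smallest end gives Soren.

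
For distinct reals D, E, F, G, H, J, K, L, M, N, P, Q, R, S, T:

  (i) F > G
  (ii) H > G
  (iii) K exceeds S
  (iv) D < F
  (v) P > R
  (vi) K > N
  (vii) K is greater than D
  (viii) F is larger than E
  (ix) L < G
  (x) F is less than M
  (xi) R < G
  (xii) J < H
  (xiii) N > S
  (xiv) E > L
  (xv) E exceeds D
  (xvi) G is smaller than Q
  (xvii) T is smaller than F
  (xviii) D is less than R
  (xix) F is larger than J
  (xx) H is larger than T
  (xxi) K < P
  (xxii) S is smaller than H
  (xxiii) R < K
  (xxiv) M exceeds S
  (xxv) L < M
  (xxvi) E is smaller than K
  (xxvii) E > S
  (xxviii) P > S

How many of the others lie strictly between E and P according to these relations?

Chaining upward from E reaches: K, F, M.
Chaining downward from P reaches: L, D, S, N, R, K.
Strictly between E and P are those in both lists: K — 1 element.

1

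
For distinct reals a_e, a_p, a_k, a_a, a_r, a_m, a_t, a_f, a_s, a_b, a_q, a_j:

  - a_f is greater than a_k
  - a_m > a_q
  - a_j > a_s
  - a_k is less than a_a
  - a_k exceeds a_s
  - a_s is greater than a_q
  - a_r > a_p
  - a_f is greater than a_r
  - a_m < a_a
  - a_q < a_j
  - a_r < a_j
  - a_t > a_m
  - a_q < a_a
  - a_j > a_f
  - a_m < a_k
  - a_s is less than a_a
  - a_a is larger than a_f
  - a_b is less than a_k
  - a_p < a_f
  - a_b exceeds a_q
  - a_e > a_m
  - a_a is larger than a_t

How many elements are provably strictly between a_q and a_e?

The relations place a_q below a_e. An element lies strictly between them when it is forced above a_q and also forced below a_e.
Above a_q: {a_b, a_m, a_s, a_k, a_f, a_j, a_t, a_a}. Below a_e: {a_m}.
Intersection: {a_m} — 1.

1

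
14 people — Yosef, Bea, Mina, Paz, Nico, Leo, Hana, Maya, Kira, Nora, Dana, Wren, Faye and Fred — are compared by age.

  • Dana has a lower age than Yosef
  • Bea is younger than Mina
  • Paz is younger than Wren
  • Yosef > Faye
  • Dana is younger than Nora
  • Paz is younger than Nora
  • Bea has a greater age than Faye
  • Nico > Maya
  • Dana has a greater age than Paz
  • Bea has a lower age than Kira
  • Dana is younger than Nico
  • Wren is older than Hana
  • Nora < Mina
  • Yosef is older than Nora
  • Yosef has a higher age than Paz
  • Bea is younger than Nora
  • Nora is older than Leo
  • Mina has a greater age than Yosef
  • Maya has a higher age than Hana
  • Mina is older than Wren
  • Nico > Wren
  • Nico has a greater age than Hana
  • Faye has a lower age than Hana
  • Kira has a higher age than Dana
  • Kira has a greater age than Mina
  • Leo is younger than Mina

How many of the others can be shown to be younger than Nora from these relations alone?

5

Directly below Nora: Paz, Leo, Dana, Bea.
One step further: Faye (5 so far).
Nothing else is reachable below Nora; 5 in all.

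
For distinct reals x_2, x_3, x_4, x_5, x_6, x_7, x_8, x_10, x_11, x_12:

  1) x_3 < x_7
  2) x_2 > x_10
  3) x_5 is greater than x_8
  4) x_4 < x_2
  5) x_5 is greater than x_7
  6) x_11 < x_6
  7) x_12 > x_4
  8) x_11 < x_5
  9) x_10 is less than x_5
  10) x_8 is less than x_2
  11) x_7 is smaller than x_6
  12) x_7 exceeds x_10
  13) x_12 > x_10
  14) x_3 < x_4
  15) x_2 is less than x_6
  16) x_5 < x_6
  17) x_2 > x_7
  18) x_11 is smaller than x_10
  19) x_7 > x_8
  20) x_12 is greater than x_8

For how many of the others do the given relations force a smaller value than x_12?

The elements the relations force below x_12 are x_11, x_8, x_10, x_3, x_4 — no chain reaches any other.
That is 5.

5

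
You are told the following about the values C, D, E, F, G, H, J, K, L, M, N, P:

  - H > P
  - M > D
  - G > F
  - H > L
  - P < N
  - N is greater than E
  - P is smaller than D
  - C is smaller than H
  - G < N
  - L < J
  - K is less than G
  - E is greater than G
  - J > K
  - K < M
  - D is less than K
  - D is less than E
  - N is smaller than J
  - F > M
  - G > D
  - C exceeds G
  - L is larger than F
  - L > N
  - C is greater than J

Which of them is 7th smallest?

Piecing the relations together gives one ordering: P < D < K < M < F < G < E < N < L < J < C < H.
The 7th smallest is E.

E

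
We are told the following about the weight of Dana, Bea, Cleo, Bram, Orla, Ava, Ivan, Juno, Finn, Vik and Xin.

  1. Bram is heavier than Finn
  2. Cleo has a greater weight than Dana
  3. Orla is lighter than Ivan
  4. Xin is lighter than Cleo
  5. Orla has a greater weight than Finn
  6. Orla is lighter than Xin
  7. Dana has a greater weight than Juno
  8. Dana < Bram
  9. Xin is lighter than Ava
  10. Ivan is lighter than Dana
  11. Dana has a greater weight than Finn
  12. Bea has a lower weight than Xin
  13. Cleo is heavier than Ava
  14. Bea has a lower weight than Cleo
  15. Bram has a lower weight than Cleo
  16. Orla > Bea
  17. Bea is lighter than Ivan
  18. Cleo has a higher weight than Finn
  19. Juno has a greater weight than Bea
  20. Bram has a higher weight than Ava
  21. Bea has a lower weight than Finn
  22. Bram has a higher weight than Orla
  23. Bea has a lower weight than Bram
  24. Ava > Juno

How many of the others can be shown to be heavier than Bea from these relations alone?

9

Directly above Bea: Finn, Orla, Juno, Ivan, Xin, Bram, Cleo.
One step further: Dana, Ava (9 so far).
Nothing else is reachable above Bea; 9 in all.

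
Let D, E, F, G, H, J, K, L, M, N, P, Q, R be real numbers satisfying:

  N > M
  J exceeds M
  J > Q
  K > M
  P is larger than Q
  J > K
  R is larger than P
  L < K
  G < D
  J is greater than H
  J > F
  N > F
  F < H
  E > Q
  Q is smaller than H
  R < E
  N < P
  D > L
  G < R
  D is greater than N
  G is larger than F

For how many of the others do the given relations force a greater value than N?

4

The elements the relations force above N are D, P, R, E — no chain reaches any other.
That is 4.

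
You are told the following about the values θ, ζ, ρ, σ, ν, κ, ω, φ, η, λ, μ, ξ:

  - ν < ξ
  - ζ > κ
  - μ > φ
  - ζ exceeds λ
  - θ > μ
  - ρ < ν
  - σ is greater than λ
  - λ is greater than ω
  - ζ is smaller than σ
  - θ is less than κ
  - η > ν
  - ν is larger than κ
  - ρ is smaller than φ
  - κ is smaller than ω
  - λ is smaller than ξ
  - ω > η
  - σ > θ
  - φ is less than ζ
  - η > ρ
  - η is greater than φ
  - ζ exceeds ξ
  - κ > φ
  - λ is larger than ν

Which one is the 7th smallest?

η

Piecing the relations together gives one ordering: ρ < φ < μ < θ < κ < ν < η < ω < λ < ξ < ζ < σ.
The 7th smallest is η.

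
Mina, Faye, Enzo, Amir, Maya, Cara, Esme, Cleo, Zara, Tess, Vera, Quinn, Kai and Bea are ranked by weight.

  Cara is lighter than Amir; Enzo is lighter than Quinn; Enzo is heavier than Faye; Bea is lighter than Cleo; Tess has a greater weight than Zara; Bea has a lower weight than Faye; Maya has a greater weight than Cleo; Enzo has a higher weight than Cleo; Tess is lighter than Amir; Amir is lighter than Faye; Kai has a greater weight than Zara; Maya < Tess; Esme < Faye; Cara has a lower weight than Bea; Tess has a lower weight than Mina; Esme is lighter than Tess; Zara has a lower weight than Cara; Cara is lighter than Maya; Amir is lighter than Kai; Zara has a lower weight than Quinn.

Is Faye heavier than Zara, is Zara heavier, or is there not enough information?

Faye

Chaining the given relations: Zara < Cara < Bea < Cleo < Maya < Tess < Amir < Faye.
So Faye is heavier.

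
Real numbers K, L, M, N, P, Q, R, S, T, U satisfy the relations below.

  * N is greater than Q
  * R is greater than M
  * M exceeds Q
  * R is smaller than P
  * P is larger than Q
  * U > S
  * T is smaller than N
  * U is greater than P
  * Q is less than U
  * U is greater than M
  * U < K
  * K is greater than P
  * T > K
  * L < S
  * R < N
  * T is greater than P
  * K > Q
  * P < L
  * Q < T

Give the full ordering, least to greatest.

Q < M < R < P < L < S < U < K < T < N

The consecutive links are each given: Q < M; M < R; R < P; P < L; L < S; S < U; U < K; K < T; T < N.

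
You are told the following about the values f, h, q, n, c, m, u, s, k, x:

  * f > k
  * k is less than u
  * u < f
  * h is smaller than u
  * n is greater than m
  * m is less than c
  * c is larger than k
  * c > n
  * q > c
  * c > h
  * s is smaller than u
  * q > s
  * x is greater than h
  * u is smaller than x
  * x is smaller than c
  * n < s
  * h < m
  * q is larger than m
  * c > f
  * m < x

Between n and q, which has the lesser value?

n

n < s and s < u give n < u.
Then u < f extends the chain to f.
Then f < c extends the chain to c.
With c < q: n < s < u < f < c < q.
So n < q; n is the smaller of the two.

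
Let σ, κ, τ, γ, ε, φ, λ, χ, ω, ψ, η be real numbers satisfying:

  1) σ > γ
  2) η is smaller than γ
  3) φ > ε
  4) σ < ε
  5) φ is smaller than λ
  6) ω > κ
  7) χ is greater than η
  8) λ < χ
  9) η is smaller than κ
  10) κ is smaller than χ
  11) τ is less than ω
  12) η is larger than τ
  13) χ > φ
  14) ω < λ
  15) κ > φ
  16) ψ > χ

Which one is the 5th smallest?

Piecing the relations together gives one ordering: τ < η < γ < σ < ε < φ < κ < ω < λ < χ < ψ.
Counting 5 from the smallest end gives ε.

ε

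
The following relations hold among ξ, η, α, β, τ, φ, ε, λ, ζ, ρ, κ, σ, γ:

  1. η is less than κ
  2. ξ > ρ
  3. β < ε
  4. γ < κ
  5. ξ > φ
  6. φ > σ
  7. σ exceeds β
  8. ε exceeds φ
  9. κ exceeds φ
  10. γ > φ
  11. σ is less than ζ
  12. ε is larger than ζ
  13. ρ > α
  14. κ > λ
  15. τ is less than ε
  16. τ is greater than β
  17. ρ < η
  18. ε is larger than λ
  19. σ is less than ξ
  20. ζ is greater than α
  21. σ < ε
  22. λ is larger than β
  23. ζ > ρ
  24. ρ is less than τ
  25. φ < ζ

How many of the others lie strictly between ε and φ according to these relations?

Chaining upward from φ reaches: ζ, γ, κ, ξ.
Chaining downward from ε reaches: α, ρ, β, λ, τ, σ, ζ.
Strictly between φ and ε are those in both lists: ζ — 1 element.

1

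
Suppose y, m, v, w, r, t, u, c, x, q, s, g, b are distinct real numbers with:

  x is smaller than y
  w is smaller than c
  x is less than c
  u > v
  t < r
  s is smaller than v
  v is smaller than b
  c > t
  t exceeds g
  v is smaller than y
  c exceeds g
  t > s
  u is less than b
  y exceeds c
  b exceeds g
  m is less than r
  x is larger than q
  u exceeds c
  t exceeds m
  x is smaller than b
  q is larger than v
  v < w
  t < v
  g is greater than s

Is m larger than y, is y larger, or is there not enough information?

m < t and t < v give m < v.
Then v < w extends the chain to w.
With w < c: m < t < v < w < c.
Then c < y extends the chain to y.
So y is larger.

y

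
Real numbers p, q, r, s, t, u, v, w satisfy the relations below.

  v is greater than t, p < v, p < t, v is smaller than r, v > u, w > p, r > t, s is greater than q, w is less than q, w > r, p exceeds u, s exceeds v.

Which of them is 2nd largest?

The consecutive relations fix a unique order: u < p < t < v < r < w < q < s.
The 2nd largest is q.

q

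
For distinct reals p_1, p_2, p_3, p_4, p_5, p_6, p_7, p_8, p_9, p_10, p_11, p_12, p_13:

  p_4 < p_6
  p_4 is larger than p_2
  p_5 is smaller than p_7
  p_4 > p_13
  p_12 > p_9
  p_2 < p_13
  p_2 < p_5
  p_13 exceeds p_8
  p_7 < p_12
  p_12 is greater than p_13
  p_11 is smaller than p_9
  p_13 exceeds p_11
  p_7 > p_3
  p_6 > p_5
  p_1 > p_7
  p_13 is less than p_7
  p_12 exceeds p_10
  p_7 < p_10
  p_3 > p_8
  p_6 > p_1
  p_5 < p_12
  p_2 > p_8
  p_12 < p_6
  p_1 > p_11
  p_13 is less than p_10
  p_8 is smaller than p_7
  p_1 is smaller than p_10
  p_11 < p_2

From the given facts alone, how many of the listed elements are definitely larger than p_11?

Directly above p_11: p_2, p_9, p_13, p_1.
One step further: p_5, p_7, p_10, p_12, p_4, p_6 (10 so far).
No other element is forced above p_11 by the given relations, so the count is 10.

10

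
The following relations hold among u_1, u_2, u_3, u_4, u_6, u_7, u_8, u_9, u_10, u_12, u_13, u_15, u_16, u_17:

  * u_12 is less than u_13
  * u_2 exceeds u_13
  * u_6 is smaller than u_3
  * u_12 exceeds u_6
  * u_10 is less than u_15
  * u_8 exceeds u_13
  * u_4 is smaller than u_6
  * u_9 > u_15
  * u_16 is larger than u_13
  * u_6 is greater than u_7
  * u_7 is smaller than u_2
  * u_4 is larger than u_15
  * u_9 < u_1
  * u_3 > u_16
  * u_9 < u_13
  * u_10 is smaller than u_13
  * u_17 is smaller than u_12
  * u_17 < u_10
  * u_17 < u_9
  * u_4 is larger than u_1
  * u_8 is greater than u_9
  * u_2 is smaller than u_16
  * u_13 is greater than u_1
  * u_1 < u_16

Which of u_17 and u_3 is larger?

Chaining the given relations: u_17 < u_10 < u_15 < u_9 < u_1 < u_4 < u_6 < u_12 < u_13 < u_2 < u_16 < u_3.
So u_17 < u_3; u_3 is the larger of the two.

u_3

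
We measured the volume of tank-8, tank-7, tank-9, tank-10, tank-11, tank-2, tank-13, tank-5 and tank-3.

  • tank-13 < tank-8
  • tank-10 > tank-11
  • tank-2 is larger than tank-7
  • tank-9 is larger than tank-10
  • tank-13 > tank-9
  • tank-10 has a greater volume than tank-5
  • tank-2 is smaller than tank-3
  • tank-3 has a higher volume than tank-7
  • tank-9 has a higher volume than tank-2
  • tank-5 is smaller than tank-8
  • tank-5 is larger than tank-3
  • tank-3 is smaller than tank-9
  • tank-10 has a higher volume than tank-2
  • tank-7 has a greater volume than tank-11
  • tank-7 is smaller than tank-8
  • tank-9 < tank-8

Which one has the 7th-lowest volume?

tank-9

Piecing the relations together gives one ordering: tank-11 < tank-7 < tank-2 < tank-3 < tank-5 < tank-10 < tank-9 < tank-13 < tank-8.
The 7th smallest is tank-9.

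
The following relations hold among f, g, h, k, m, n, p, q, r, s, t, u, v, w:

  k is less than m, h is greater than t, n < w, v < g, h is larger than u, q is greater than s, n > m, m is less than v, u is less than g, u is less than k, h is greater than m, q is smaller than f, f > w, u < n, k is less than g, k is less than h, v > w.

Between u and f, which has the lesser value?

The relevant relations are u < k; k < m; m < n; n < w; w < f.
Chaining these gives u < k < m < n < w < f.
So u < f; u is the smaller of the two.

u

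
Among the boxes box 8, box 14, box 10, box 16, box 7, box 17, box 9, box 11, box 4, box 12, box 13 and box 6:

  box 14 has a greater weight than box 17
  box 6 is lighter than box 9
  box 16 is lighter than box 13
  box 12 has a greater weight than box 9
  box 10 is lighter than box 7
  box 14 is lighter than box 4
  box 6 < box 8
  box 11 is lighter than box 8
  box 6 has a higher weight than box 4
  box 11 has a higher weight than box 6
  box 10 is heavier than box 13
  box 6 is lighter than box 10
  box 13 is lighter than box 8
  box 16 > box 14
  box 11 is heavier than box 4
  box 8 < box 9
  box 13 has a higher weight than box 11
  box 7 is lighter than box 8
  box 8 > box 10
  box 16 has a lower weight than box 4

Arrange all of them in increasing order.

box 17 < box 14 < box 16 < box 4 < box 6 < box 11 < box 13 < box 10 < box 7 < box 8 < box 9 < box 12

Each adjacent pair is fixed by a given relation: box 17 < box 14; box 14 < box 16; box 16 < box 4; box 4 < box 6; box 6 < box 11; box 11 < box 13; box 13 < box 10; box 10 < box 7; box 7 < box 8; box 8 < box 9; box 9 < box 12. Chaining them end to end gives the full order.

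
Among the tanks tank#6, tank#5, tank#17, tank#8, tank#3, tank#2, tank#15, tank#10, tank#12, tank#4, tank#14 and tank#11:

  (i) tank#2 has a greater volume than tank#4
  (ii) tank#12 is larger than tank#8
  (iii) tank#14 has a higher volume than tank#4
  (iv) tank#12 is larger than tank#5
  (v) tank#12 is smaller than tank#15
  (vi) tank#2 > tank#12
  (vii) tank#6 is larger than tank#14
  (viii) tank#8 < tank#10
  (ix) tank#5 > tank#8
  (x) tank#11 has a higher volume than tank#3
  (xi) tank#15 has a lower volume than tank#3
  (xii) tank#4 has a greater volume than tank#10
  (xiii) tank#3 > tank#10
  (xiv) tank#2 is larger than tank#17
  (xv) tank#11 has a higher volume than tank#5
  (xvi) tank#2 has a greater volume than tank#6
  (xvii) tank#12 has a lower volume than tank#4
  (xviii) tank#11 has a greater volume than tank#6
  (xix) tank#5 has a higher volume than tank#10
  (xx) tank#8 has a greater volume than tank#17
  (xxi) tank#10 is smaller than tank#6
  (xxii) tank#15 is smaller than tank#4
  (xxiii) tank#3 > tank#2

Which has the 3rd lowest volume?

Piecing the relations together gives one ordering: tank#17 < tank#8 < tank#10 < tank#5 < tank#12 < tank#15 < tank#4 < tank#14 < tank#6 < tank#2 < tank#3 < tank#11.
Counting 3 from the smallest end gives tank#10.

tank#10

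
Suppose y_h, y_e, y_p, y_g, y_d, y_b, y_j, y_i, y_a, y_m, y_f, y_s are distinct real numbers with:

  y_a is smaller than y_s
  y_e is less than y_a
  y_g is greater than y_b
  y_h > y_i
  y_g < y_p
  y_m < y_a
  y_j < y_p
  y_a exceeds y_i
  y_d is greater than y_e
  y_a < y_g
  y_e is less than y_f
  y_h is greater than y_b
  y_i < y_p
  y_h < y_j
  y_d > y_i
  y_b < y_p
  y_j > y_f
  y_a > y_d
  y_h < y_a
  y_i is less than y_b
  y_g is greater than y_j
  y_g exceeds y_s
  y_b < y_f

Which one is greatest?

y_i is not greatest since y_i < y_d; y_b is not greatest since y_b < y_f; y_m is not greatest since y_m < y_a; y_h is not greatest since y_h < y_a; y_e is not greatest since y_e < y_f; y_d is not greatest since y_d < y_a; y_f is not greatest since y_f < y_j; y_a is not greatest since y_a < y_g; y_j is not greatest since y_j < y_p; y_s is not greatest since y_s < y_g; y_g is not greatest since y_g < y_p.
Only y_p has nothing above it, so y_p is the greatest.

y_p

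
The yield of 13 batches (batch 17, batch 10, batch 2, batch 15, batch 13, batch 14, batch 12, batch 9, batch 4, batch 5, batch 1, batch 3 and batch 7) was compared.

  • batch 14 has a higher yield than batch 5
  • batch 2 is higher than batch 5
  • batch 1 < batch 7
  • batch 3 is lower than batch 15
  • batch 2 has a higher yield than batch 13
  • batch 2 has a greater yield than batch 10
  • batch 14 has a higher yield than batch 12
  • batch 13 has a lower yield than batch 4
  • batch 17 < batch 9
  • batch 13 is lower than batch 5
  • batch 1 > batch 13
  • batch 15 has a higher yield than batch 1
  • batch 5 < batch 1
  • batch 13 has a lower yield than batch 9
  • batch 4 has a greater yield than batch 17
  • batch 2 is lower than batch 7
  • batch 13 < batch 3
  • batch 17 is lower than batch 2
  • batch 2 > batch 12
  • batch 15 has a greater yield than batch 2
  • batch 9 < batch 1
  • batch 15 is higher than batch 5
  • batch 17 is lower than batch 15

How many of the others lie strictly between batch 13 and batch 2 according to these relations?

1

Chaining upward from batch 13 reaches: batch 5, batch 3, batch 14, batch 9, batch 1, batch 4, batch 15, batch 7.
Chaining downward from batch 2 reaches: batch 12, batch 5, batch 17, batch 10.
Strictly between batch 13 and batch 2 are those in both lists: batch 5 — 1 element.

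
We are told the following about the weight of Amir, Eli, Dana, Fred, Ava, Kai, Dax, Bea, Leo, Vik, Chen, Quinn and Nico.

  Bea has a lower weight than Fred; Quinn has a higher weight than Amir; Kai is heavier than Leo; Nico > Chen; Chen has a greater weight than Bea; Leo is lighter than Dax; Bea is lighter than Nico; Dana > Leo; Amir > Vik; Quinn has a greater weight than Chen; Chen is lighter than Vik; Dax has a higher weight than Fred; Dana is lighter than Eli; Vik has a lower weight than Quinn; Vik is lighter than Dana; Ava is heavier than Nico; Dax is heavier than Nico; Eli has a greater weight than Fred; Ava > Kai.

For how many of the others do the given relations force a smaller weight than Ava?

5

From Ava the given relations immediately reach Kai, Nico.
From those, Leo, Bea, Chen — 5 in total.
No other element is forced below Ava by the given relations, so the count is 5.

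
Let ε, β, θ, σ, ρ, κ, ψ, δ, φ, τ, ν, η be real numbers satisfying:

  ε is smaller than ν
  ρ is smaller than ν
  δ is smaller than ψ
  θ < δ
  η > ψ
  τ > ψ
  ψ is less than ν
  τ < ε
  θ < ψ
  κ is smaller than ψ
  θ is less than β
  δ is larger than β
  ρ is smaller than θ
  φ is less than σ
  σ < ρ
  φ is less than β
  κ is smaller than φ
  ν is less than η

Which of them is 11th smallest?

Chaining the given pairs: κ < φ < σ < ρ < θ < β < δ < ψ < τ < ε < ν < η.
The 11th smallest is ν.

ν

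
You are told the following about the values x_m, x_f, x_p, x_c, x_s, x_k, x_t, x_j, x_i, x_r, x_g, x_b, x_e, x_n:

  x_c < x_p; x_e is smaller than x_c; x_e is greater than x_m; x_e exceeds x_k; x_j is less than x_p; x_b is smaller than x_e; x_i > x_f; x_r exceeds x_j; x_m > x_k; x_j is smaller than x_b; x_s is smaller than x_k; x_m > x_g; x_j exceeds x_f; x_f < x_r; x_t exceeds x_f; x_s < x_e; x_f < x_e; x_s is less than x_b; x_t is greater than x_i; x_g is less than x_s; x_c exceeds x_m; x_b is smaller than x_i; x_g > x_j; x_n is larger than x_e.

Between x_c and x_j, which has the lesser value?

x_j < x_g < x_s < x_k < x_m < x_e < x_c, by transitivity through x_g, x_s, x_k, x_m, x_e.
So x_j < x_c; x_j is the smaller of the two.

x_j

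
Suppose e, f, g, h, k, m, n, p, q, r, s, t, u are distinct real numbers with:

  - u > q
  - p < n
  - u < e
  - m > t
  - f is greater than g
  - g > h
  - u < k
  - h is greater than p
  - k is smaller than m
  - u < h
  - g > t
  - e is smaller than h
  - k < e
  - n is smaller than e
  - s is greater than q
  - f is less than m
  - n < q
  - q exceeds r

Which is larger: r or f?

f

r < q and q < u give r < u.
With u < k: r < q < u < k.
With k < e: r < q < u < k < e.
With e < h: r < q < u < k < e < h.
With h < g: r < q < u < k < e < h < g.
With g < f: r < q < u < k < e < h < g < f.
So r < f; f is the larger of the two.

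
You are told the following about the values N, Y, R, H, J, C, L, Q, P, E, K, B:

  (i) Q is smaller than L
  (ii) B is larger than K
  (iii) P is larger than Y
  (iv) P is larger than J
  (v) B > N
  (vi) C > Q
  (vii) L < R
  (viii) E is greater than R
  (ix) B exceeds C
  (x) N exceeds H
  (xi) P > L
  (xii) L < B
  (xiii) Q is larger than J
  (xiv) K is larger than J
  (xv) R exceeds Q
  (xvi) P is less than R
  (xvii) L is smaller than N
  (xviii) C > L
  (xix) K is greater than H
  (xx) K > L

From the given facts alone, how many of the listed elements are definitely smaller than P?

4

Directly below P: J, L, Y.
One step further: Q (4 so far).
Nothing else is reachable below P; 4 in all.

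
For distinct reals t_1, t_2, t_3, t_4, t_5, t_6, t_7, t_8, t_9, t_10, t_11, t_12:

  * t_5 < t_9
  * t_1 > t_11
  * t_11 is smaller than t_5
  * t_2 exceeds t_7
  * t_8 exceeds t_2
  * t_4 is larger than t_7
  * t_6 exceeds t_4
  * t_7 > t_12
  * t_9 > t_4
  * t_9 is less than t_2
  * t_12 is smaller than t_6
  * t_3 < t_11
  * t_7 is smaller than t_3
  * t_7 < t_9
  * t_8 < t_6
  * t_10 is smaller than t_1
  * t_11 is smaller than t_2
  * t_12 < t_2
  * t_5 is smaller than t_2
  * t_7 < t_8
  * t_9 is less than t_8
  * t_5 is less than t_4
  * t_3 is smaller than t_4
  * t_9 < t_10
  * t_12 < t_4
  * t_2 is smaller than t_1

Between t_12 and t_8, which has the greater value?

t_12 < t_7 and t_7 < t_3 give t_12 < t_3.
With t_3 < t_11: t_12 < t_7 < t_3 < t_11.
Then t_11 < t_5 extends the chain to t_5.
With t_5 < t_4: t_12 < t_7 < t_3 < t_11 < t_5 < t_4.
Then t_4 < t_9 extends the chain to t_9.
Then t_9 < t_2 extends the chain to t_2.
With t_2 < t_8: t_12 < t_7 < t_3 < t_11 < t_5 < t_4 < t_9 < t_2 < t_8.
So t_12 < t_8; t_8 is the larger of the two.

t_8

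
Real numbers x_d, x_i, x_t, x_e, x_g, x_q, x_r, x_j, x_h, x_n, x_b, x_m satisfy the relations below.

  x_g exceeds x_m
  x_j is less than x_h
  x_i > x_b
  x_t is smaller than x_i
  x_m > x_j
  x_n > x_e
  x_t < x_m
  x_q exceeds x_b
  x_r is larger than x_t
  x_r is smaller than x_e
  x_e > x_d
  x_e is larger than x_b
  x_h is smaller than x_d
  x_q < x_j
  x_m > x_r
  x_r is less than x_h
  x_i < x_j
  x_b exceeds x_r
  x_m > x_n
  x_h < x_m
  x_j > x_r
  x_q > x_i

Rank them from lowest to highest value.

x_t < x_r < x_b < x_i < x_q < x_j < x_h < x_d < x_e < x_n < x_m < x_g

Nothing is placed below x_t, so it is least; from there x_t < x_r; x_r < x_b; x_b < x_i; x_i < x_q; x_q < x_j; x_j < x_h; x_h < x_d; x_d < x_e; x_e < x_n; x_n < x_m; x_m < x_g, each given directly.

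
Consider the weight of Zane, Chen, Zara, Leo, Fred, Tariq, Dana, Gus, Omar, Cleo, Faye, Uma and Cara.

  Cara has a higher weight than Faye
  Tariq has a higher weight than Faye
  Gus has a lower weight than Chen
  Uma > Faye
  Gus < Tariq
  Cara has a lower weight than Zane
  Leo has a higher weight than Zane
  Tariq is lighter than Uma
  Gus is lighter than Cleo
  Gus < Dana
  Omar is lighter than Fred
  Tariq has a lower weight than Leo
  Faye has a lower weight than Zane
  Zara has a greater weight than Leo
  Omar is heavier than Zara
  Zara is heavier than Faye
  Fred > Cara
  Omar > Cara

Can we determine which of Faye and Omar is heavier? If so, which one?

Faye < Cara < Zane < Leo < Zara < Omar, by transitivity through Cara, Zane, Leo, Zara.
So Omar is heavier.

Omar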